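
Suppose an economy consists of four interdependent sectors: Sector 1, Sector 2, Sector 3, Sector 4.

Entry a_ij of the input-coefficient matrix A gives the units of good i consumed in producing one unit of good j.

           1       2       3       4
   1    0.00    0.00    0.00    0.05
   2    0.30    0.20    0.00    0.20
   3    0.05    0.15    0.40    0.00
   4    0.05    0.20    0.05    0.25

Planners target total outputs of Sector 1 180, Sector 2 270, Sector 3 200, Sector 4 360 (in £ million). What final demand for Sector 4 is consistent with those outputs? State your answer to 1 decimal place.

I − A =
  [   1.00     0.00     0.00    -0.05]
  [  -0.30     0.80     0.00    -0.20]
  [  -0.05    -0.15     0.60     0.00]
  [  -0.05    -0.20    -0.05     0.75]
d = (I − A) x:
  d_1 = (+1.00)·180 + (+0.00)·270 + (+0.00)·200 + (-0.05)·360 = 162.0
  d_2 = (-0.30)·180 + (+0.80)·270 + (+0.00)·200 + (-0.20)·360 = 90.0
  d_3 = (-0.05)·180 + (-0.15)·270 + (+0.60)·200 + (+0.00)·360 = 70.5
  d_4 = (-0.05)·180 + (-0.20)·270 + (-0.05)·200 + (+0.75)·360 = 197.0

d_4 = 197.0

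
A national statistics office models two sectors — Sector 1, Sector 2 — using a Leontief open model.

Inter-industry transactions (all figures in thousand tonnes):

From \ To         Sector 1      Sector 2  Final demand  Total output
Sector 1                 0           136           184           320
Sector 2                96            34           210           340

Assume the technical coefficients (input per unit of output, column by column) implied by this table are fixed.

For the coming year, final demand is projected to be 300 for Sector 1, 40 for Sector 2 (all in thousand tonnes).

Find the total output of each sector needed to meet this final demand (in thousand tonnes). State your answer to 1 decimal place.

Technical coefficients a_ij = z_ij / X_j:
  a_11 = 0/320 = 0.00, a_21 = 96/320 = 0.30
  a_12 = 136/340 = 0.40, a_22 = 34/340 = 0.10
I − A =
  [   1.00    -0.40]
  [  -0.30     0.90]
det(I−A) = (1.00)(0.90) − (-0.40)(-0.30) = 0.7800
adj(I−A) = [[0.90, 0.40], [0.30, 1.00]]
(I − A)⁻¹ = adj(I−A) / det(I−A) ≈
  [   1.1538     0.5128]
  [   0.3846     1.2821]
x = (I − A)⁻¹ d = adj(I−A)·d / det(I−A), with det(I−A) = 0.7800:
  x_1 = (0.90·300 + 0.40·40) / 0.7800 = 286.00 / 0.7800 ≈ 366.7
  x_2 = (0.30·300 + 1.00·40) / 0.7800 = 130.00 / 0.7800 ≈ 166.7

x_1 = 366.7, x_2 = 166.7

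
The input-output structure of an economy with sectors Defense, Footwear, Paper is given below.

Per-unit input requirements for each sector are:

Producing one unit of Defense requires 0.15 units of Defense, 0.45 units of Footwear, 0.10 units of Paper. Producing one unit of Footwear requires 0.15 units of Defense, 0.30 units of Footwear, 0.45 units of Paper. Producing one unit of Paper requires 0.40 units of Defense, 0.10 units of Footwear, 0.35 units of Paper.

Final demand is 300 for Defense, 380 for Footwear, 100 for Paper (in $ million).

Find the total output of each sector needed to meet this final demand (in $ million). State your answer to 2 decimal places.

x_1 = 1328.78, x_2 = 1607.21, x_3 = 1470.96

I − A =
  [   0.85    -0.15    -0.40]
  [  -0.45     0.70    -0.10]
  [  -0.10    -0.45     0.65]
Cofactors of I−A, C_ij = (−1)^(i+j)·(minor ij) (rows/columns in the sector order above):
  C_11 = (0.70)(0.65) − (-0.10)(-0.45) = 0.4100
  C_12 = −[(-0.45)(0.65) − (-0.10)(-0.10)] = 0.3025
  C_13 = (-0.45)(-0.45) − (0.70)(-0.10) = 0.2725
  C_21 = −[(-0.15)(0.65) − (-0.40)(-0.45)] = 0.2775
  C_22 = (0.85)(0.65) − (-0.40)(-0.10) = 0.5125
  C_23 = −[(0.85)(-0.45) − (-0.15)(-0.10)] = 0.3975
  C_31 = (-0.15)(-0.10) − (-0.40)(0.70) = 0.2950
  C_32 = −[(0.85)(-0.10) − (-0.40)(-0.45)] = 0.2650
  C_33 = (0.85)(0.70) − (-0.15)(-0.45) = 0.5275
det(I−A) = Σ_j (I−A)_1j·C_1j = (0.85)(0.4100) + (-0.15)(0.3025) + (-0.40)(0.2725) = 0.194125
adj(I−A) = Cᵀ =
  [ 0.4100   0.2775   0.2950]
  [ 0.3025   0.5125   0.2650]
  [ 0.2725   0.3975   0.5275]
(I − A)⁻¹ = adj(I−A) / det(I−A) ≈
  [   2.1120     1.4295     1.5196]
  [   1.5583     2.6401     1.3651]
  [   1.4037     2.0476     2.7173]
x = (I − A)⁻¹ d = adj(I−A)·d / det(I−A), with det(I−A) = 0.194125:
  x_1 = (0.4100·300 + 0.2775·380 + 0.2950·100) / 0.194125 = 257.95 / 0.194125 ≈ 1328.78
  x_2 = (0.3025·300 + 0.5125·380 + 0.2650·100) / 0.194125 = 312.00 / 0.194125 ≈ 1607.21
  x_3 = (0.2725·300 + 0.3975·380 + 0.5275·100) / 0.194125 = 285.55 / 0.194125 ≈ 1470.96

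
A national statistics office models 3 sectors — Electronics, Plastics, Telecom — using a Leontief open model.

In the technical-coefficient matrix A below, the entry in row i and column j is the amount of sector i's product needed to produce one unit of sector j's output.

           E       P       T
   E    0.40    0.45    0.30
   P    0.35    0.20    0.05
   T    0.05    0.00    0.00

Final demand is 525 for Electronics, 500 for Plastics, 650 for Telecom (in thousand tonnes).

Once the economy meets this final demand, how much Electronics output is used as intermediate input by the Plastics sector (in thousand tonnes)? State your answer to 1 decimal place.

z_EP = 822.3

I − A =
  [   0.60    -0.45    -0.30]
  [  -0.35     0.80    -0.05]
  [  -0.05     0.00     1.00]
Cofactors of I−A, C_ij = (−1)^(i+j)·(minor ij) (rows/columns in the sector order above):
  C_11 = (0.80)(1.00) − (-0.05)(0.00) = 0.8000
  C_12 = −[(-0.35)(1.00) − (-0.05)(-0.05)] = 0.3525
  C_13 = (-0.35)(0.00) − (0.80)(-0.05) = 0.0400
  C_21 = −[(-0.45)(1.00) − (-0.30)(0.00)] = 0.4500
  C_22 = (0.60)(1.00) − (-0.30)(-0.05) = 0.5850
  C_23 = −[(0.60)(0.00) − (-0.45)(-0.05)] = 0.0225
  C_31 = (-0.45)(-0.05) − (-0.30)(0.80) = 0.2625
  C_32 = −[(0.60)(-0.05) − (-0.30)(-0.35)] = 0.1350
  C_33 = (0.60)(0.80) − (-0.45)(-0.35) = 0.3225
det(I−A) = Σ_j (I−A)_1j·C_1j = (0.60)(0.8000) + (-0.45)(0.3525) + (-0.30)(0.0400) = 0.309375
adj(I−A) = Cᵀ =
  [ 0.8000   0.4500   0.2625]
  [ 0.3525   0.5850   0.1350]
  [ 0.0400   0.0225   0.3225]
(I − A)⁻¹ = adj(I−A) / det(I−A) ≈
  [   2.5859     1.4545     0.8485]
  [   1.1394     1.8909     0.4364]
  [   0.1293     0.0727     1.0424]
First solve x = (I − A)⁻¹ d = adj(I−A)·d / det(I−A); in particular x_P = (0.3525·525 + 0.5850·500 + 0.1350·650) / 0.309375 = 565.3125 / 0.309375 ≈ 1827.273.
Intermediate flow from E to P: z_EP = a_EP · x_P = 0.45 × 565.3125 / 0.309375 = 254.390625 / 0.309375 ≈ 822.3.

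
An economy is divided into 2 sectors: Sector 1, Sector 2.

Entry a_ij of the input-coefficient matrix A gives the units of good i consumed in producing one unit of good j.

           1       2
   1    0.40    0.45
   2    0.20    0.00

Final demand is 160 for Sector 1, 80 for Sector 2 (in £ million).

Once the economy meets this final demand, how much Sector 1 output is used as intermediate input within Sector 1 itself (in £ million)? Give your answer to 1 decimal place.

z_11 = 153.7

I − A =
  [   0.60    -0.45]
  [  -0.20     1.00]
det(I−A) = (0.60)(1.00) − (-0.45)(-0.20) = 0.5100
adj(I−A) = [[1.00, 0.45], [0.20, 0.60]]
(I − A)⁻¹ = adj(I−A) / det(I−A) ≈
  [   1.9608     0.8824]
  [   0.3922     1.1765]
First solve x = (I − A)⁻¹ d = adj(I−A)·d / det(I−A); in particular x_1 = (1.00·160 + 0.45·80) / 0.5100 = 196.00 / 0.5100 ≈ 384.314.
Intermediate flow from 1 to 1: z_11 = a_11 · x_1 = 0.40 × 196.00 / 0.5100 = 78.40 / 0.5100 ≈ 153.7.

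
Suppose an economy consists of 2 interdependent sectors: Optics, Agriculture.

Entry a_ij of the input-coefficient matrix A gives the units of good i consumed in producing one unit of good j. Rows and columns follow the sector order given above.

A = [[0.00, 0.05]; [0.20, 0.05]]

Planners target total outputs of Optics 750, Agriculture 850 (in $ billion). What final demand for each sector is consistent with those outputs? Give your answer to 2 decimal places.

I − A =
  [   1.00    -0.05]
  [  -0.20     0.95]
d = (I − A) x:
  d_1 = (+1.00)·750 + (-0.05)·850 = 707.50
  d_2 = (-0.20)·750 + (+0.95)·850 = 657.50

d_1 = 707.50, d_2 = 657.50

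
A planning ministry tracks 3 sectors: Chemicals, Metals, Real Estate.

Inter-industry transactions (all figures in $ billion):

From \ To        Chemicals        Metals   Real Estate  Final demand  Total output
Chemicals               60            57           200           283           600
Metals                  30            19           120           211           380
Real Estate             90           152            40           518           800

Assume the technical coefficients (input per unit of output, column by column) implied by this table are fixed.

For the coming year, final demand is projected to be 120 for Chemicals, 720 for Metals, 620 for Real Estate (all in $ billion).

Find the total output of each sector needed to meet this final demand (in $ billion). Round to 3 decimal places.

Technical coefficients a_ij = z_ij / X_j:
  a_11 = 60/600 = 0.10, a_21 = 30/600 = 0.05, a_31 = 90/600 = 0.15
  a_12 = 57/380 = 0.15, a_22 = 19/380 = 0.05, a_32 = 152/380 = 0.40
  a_13 = 200/800 = 0.25, a_23 = 120/800 = 0.15, a_33 = 40/800 = 0.05
I − A =
  [   0.90    -0.15    -0.25]
  [  -0.05     0.95    -0.15]
  [  -0.15    -0.40     0.95]
Cofactors of I−A, C_ij = (−1)^(i+j)·(minor ij) (rows/columns in the sector order above):
  C_11 = (0.95)(0.95) − (-0.15)(-0.40) = 0.8425
  C_12 = −[(-0.05)(0.95) − (-0.15)(-0.15)] = 0.0700
  C_13 = (-0.05)(-0.40) − (0.95)(-0.15) = 0.1625
  C_21 = −[(-0.15)(0.95) − (-0.25)(-0.40)] = 0.2425
  C_22 = (0.90)(0.95) − (-0.25)(-0.15) = 0.8175
  C_23 = −[(0.90)(-0.40) − (-0.15)(-0.15)] = 0.3825
  C_31 = (-0.15)(-0.15) − (-0.25)(0.95) = 0.2600
  C_32 = −[(0.90)(-0.15) − (-0.25)(-0.05)] = 0.1475
  C_33 = (0.90)(0.95) − (-0.15)(-0.05) = 0.8475
det(I−A) = Σ_j (I−A)_1j·C_1j = (0.90)(0.8425) + (-0.15)(0.0700) + (-0.25)(0.1625) = 0.707125
adj(I−A) = Cᵀ =
  [ 0.8425   0.2425   0.2600]
  [ 0.0700   0.8175   0.1475]
  [ 0.1625   0.3825   0.8475]
(I − A)⁻¹ = adj(I−A) / det(I−A) ≈
  [   1.1914     0.3429     0.3677]
  [   0.0990     1.1561     0.2086]
  [   0.2298     0.5409     1.1985]
x = (I − A)⁻¹ d = adj(I−A)·d / det(I−A), with det(I−A) = 0.707125:
  x_1 = (0.8425·120 + 0.2425·720 + 0.2600·620) / 0.707125 = 436.90 / 0.707125 ≈ 617.854
  x_2 = (0.0700·120 + 0.8175·720 + 0.1475·620) / 0.707125 = 688.45 / 0.707125 ≈ 973.590
  x_3 = (0.1625·120 + 0.3825·720 + 0.8475·620) / 0.707125 = 820.35 / 0.707125 ≈ 1160.120

x_1 = 617.854, x_2 = 973.590, x_3 = 1160.120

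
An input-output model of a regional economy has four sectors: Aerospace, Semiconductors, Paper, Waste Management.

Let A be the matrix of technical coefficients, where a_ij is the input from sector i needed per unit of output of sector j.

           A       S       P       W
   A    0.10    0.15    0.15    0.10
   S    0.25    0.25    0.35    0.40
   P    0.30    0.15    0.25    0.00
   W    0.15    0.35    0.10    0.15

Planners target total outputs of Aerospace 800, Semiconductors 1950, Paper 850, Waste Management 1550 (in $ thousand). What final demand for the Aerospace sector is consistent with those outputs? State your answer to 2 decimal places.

I − A =
  [   0.90    -0.15    -0.15    -0.10]
  [  -0.25     0.75    -0.35    -0.40]
  [  -0.30    -0.15     0.75     0.00]
  [  -0.15    -0.35    -0.10     0.85]
d = (I − A) x:
  d_A = (+0.90)·800 + (-0.15)·1950 + (-0.15)·850 + (-0.10)·1550 = 145.00
  d_S = (-0.25)·800 + (+0.75)·1950 + (-0.35)·850 + (-0.40)·1550 = 345.00
  d_P = (-0.30)·800 + (-0.15)·1950 + (+0.75)·850 + (+0.00)·1550 = 105.00
  d_W = (-0.15)·800 + (-0.35)·1950 + (-0.10)·850 + (+0.85)·1550 = 430.00

d_A = 145.00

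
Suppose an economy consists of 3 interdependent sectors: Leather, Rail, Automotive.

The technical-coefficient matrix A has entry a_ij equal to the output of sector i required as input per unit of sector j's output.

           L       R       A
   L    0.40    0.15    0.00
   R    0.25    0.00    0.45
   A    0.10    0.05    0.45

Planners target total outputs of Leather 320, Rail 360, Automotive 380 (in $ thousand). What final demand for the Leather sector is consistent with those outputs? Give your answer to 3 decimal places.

I − A =
  [   0.60    -0.15     0.00]
  [  -0.25     1.00    -0.45]
  [  -0.10    -0.05     0.55]
d = (I − A) x:
  d_L = (+0.60)·320 + (-0.15)·360 + (+0.00)·380 = 138.000
  d_R = (-0.25)·320 + (+1.00)·360 + (-0.45)·380 = 109.000
  d_A = (-0.10)·320 + (-0.05)·360 + (+0.55)·380 = 159.000

d_L = 138.000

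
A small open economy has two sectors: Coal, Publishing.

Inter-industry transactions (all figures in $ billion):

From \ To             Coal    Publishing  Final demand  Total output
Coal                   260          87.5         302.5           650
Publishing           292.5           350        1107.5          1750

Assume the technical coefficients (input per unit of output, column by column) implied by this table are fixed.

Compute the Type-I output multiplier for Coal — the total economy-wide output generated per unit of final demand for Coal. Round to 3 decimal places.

Technical coefficients a_ij = z_ij / X_j:
  a_11 = 260/650 = 0.40, a_21 = 292.5/650 = 0.45
  a_12 = 87.5/1750 = 0.05, a_22 = 350/1750 = 0.20
I − A =
  [   0.60    -0.05]
  [  -0.45     0.80]
det(I−A) = (0.60)(0.80) − (-0.05)(-0.45) = 0.4575
adj(I−A) = [[0.80, 0.05], [0.45, 0.60]]
(I − A)⁻¹ = adj(I−A) / det(I−A) ≈
  [   1.7486     0.1093]
  [   0.9836     1.3115]
The output multiplier for sector j is the column-j sum of the Leontief inverse (I − A)⁻¹ = adj(I−A) / det(I−A).
Column 1 of adj(I−A): (0.80, 0.45); det(I−A) = 0.4575.
m_1 = (0.80 + 0.45) / 0.4575 = 1.25 / 0.4575 ≈ 2.732.

m_1 = 2.732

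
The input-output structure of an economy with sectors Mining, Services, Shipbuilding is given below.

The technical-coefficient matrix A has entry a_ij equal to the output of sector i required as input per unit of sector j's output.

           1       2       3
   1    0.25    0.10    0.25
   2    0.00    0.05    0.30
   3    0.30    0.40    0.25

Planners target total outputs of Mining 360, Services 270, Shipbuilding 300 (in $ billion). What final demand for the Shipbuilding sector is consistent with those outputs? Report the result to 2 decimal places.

I − A =
  [   0.75    -0.10    -0.25]
  [   0.00     0.95    -0.30]
  [  -0.30    -0.40     0.75]
d = (I − A) x:
  d_1 = (+0.75)·360 + (-0.10)·270 + (-0.25)·300 = 168.00
  d_2 = (+0.00)·360 + (+0.95)·270 + (-0.30)·300 = 166.50
  d_3 = (-0.30)·360 + (-0.40)·270 + (+0.75)·300 = 9.00

d_3 = 9.00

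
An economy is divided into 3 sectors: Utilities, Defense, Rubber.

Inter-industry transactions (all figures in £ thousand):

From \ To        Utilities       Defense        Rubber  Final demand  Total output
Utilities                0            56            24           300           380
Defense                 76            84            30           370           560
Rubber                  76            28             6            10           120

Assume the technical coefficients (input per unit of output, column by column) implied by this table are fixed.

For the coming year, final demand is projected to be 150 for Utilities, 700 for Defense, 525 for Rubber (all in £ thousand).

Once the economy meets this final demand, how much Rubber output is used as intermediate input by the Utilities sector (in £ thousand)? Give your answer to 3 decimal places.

Technical coefficients a_ij = z_ij / X_j:
  a_UU = 0/380 = 0.00, a_DU = 76/380 = 0.20, a_RU = 76/380 = 0.20
  a_UD = 56/560 = 0.10, a_DD = 84/560 = 0.15, a_RD = 28/560 = 0.05
  a_UR = 24/120 = 0.20, a_DR = 30/120 = 0.25, a_RR = 6/120 = 0.05
I − A =
  [   1.00    -0.10    -0.20]
  [  -0.20     0.85    -0.25]
  [  -0.20    -0.05     0.95]
Cofactors of I−A, C_ij = (−1)^(i+j)·(minor ij) (rows/columns in the sector order above):
  C_11 = (0.85)(0.95) − (-0.25)(-0.05) = 0.7950
  C_12 = −[(-0.20)(0.95) − (-0.25)(-0.20)] = 0.2400
  C_13 = (-0.20)(-0.05) − (0.85)(-0.20) = 0.1800
  C_21 = −[(-0.10)(0.95) − (-0.20)(-0.05)] = 0.1050
  C_22 = (1.00)(0.95) − (-0.20)(-0.20) = 0.9100
  C_23 = −[(1.00)(-0.05) − (-0.10)(-0.20)] = 0.0700
  C_31 = (-0.10)(-0.25) − (-0.20)(0.85) = 0.1950
  C_32 = −[(1.00)(-0.25) − (-0.20)(-0.20)] = 0.2900
  C_33 = (1.00)(0.85) − (-0.10)(-0.20) = 0.8300
det(I−A) = Σ_j (I−A)_1j·C_1j = (1.00)(0.7950) + (-0.10)(0.2400) + (-0.20)(0.1800) = 0.7350
adj(I−A) = Cᵀ =
  [ 0.7950   0.1050   0.1950]
  [ 0.2400   0.9100   0.2900]
  [ 0.1800   0.0700   0.8300]
(I − A)⁻¹ = adj(I−A) / det(I−A) ≈
  [   1.0816     0.1429     0.2653]
  [   0.3265     1.2381     0.3946]
  [   0.2449     0.0952     1.1293]
First solve x = (I − A)⁻¹ d = adj(I−A)·d / det(I−A); in particular x_U = (0.7950·150 + 0.1050·700 + 0.1950·525) / 0.7350 = 295.125 / 0.7350 ≈ 401.53061.
Intermediate flow from R to U: z_RU = a_RU · x_U = 0.20 × 295.125 / 0.7350 = 59.025 / 0.7350 ≈ 80.306.

z_RU = 80.306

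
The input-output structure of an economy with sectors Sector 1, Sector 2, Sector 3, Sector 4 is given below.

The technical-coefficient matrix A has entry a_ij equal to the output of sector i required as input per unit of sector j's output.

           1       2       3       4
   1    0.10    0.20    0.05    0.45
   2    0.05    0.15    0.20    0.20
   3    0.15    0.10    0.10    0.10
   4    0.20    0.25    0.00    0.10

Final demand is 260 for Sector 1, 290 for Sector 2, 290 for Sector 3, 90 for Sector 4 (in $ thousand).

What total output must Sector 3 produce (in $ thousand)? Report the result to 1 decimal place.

I − A =
  [   0.90    -0.20    -0.05    -0.45]
  [  -0.05     0.85    -0.20    -0.20]
  [  -0.15    -0.10     0.90    -0.10]
  [  -0.20    -0.25     0.00     0.90]
Compute the cofactors C_ij = (−1)^(i+j)·(3×3 minor ij) of I−A; the adjugate is their transpose:
adj(I−A) = Cᵀ =
  [ 0.620500   0.269000   0.094250   0.380500]
  [ 0.107500   0.640250   0.148250   0.212500]
  [ 0.134000   0.142375   0.544375   0.159125]
  [ 0.167750   0.237625   0.062125   0.648875]
det(I−A) = Σ_j (I−A)_1j·C_1j = (0.90)(0.620500) + (-0.20)(0.107500) + (-0.05)(0.134000) + (-0.45)(0.167750) = 0.4547625
(I − A)⁻¹ = adj(I−A) / det(I−A) ≈
  [   1.3644     0.5915     0.2073     0.8367]
  [   0.2364     1.4079     0.3260     0.4673]
  [   0.2947     0.3131     1.1971     0.3499]
  [   0.3689     0.5225     0.1366     1.4268]
x = (I − A)⁻¹ d = adj(I−A)·d / det(I−A), with det(I−A) = 0.4547625:
  x_1 = (0.620500·260 + 0.269000·290 + 0.094250·290 + 0.380500·90) / 0.4547625 = 300.9175 / 0.4547625 ≈ 661.7
  x_2 = (0.107500·260 + 0.640250·290 + 0.148250·290 + 0.212500·90) / 0.4547625 = 275.74 / 0.4547625 ≈ 606.3
  x_3 = (0.134000·260 + 0.142375·290 + 0.544375·290 + 0.159125·90) / 0.4547625 = 248.31875 / 0.4547625 ≈ 546.0
  x_4 = (0.167750·260 + 0.237625·290 + 0.062125·290 + 0.648875·90) / 0.4547625 = 188.94125 / 0.4547625 ≈ 415.5

x_3 = 546.0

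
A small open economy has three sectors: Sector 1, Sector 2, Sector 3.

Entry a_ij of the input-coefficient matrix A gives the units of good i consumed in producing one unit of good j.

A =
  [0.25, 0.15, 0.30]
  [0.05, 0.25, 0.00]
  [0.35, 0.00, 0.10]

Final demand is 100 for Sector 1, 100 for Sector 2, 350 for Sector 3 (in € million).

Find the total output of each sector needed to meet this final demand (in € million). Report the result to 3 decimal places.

x_1 = 379.679, x_2 = 158.645, x_3 = 536.542

I − A =
  [   0.75    -0.15    -0.30]
  [  -0.05     0.75     0.00]
  [  -0.35     0.00     0.90]
Cofactors of I−A, C_ij = (−1)^(i+j)·(minor ij) (rows/columns in the sector order above):
  C_11 = (0.75)(0.90) − (0.00)(0.00) = 0.6750
  C_12 = −[(-0.05)(0.90) − (0.00)(-0.35)] = 0.0450
  C_13 = (-0.05)(0.00) − (0.75)(-0.35) = 0.2625
  C_21 = −[(-0.15)(0.90) − (-0.30)(0.00)] = 0.1350
  C_22 = (0.75)(0.90) − (-0.30)(-0.35) = 0.5700
  C_23 = −[(0.75)(0.00) − (-0.15)(-0.35)] = 0.0525
  C_31 = (-0.15)(0.00) − (-0.30)(0.75) = 0.2250
  C_32 = −[(0.75)(0.00) − (-0.30)(-0.05)] = 0.0150
  C_33 = (0.75)(0.75) − (-0.15)(-0.05) = 0.5550
det(I−A) = Σ_j (I−A)_1j·C_1j = (0.75)(0.6750) + (-0.15)(0.0450) + (-0.30)(0.2625) = 0.42075
adj(I−A) = Cᵀ =
  [ 0.6750   0.1350   0.2250]
  [ 0.0450   0.5700   0.0150]
  [ 0.2625   0.0525   0.5550]
(I − A)⁻¹ = adj(I−A) / det(I−A) ≈
  [   1.6043     0.3209     0.5348]
  [   0.1070     1.3547     0.0357]
  [   0.6239     0.1248     1.3191]
x = (I − A)⁻¹ d = adj(I−A)·d / det(I−A), with det(I−A) = 0.42075:
  x_1 = (0.6750·100 + 0.1350·100 + 0.2250·350) / 0.42075 = 159.75 / 0.42075 ≈ 379.679
  x_2 = (0.0450·100 + 0.5700·100 + 0.0150·350) / 0.42075 = 66.75 / 0.42075 ≈ 158.645
  x_3 = (0.2625·100 + 0.0525·100 + 0.5550·350) / 0.42075 = 225.75 / 0.42075 ≈ 536.542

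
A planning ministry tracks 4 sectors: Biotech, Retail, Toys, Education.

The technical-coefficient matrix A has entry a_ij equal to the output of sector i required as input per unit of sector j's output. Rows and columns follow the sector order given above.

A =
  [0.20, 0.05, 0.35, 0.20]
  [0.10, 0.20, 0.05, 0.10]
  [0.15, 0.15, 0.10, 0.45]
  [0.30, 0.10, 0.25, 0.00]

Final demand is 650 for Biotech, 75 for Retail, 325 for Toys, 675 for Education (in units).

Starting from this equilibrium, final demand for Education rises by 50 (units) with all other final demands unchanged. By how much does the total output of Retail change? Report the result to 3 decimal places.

I − A =
  [   0.80    -0.05    -0.35    -0.20]
  [  -0.10     0.80    -0.05    -0.10]
  [  -0.15    -0.15     0.90    -0.45]
  [  -0.30    -0.10    -0.25     1.00]
Compute the cofactors C_ij = (−1)^(i+j)·(3×3 minor ij) of I−A; the adjugate is their transpose:
adj(I−A) = Cᵀ =
  [ 0.607500   0.133125   0.321250   0.279375]
  [ 0.123750   0.468750   0.107500   0.120000]
  [ 0.250500   0.164250   0.575500   0.325500]
  [ 0.257250   0.127875   0.251000   0.517875]
det(I−A) = Σ_j (I−A)_1j·C_1j = (0.80)(0.607500) + (-0.05)(0.123750) + (-0.35)(0.250500) + (-0.20)(0.257250) = 0.3406875
(I − A)⁻¹ = adj(I−A) / det(I−A) ≈
  [   1.7832     0.3908     0.9429     0.8200]
  [   0.3632     1.3759     0.3155     0.3522]
  [   0.7353     0.4821     1.6892     0.9554]
  [   0.7551     0.3753     0.7367     1.5201]
Δx = (I − A)⁻¹ Δd with Δd having +50 in the Education component and 0 elsewhere.
So Δx_2 = L_24 · (+50), where L_24 = adj(I−A)_24 / det(I−A) = 0.120000 / 0.3406875.
Δx_2 = 0.120000 × (+50) / 0.3406875 = 6.00 / 0.3406875 ≈ 17.611.

Δx_2 = 17.611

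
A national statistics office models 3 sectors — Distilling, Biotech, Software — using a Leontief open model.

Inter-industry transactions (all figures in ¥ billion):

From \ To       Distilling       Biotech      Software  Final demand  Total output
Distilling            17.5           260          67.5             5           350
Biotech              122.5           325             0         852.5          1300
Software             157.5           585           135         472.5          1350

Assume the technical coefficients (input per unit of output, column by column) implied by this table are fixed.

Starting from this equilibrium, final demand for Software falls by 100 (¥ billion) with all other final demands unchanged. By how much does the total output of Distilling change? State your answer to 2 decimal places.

Technical coefficients a_ij = z_ij / X_j:
  a_11 = 17.5/350 = 0.05, a_21 = 122.5/350 = 0.35, a_31 = 157.5/350 = 0.45
  a_12 = 260/1300 = 0.20, a_22 = 325/1300 = 0.25, a_32 = 585/1300 = 0.45
  a_13 = 67.5/1350 = 0.05, a_23 = 0/1350 = 0.00, a_33 = 135/1350 = 0.10
I − A =
  [   0.95    -0.20    -0.05]
  [  -0.35     0.75     0.00]
  [  -0.45    -0.45     0.90]
Cofactors of I−A, C_ij = (−1)^(i+j)·(minor ij) (rows/columns in the sector order above):
  C_11 = (0.75)(0.90) − (0.00)(-0.45) = 0.6750
  C_12 = −[(-0.35)(0.90) − (0.00)(-0.45)] = 0.3150
  C_13 = (-0.35)(-0.45) − (0.75)(-0.45) = 0.4950
  C_21 = −[(-0.20)(0.90) − (-0.05)(-0.45)] = 0.2025
  C_22 = (0.95)(0.90) − (-0.05)(-0.45) = 0.8325
  C_23 = −[(0.95)(-0.45) − (-0.20)(-0.45)] = 0.5175
  C_31 = (-0.20)(0.00) − (-0.05)(0.75) = 0.0375
  C_32 = −[(0.95)(0.00) − (-0.05)(-0.35)] = 0.0175
  C_33 = (0.95)(0.75) − (-0.20)(-0.35) = 0.6425
det(I−A) = Σ_j (I−A)_1j·C_1j = (0.95)(0.6750) + (-0.20)(0.3150) + (-0.05)(0.4950) = 0.5535
adj(I−A) = Cᵀ =
  [ 0.6750   0.2025   0.0375]
  [ 0.3150   0.8325   0.0175]
  [ 0.4950   0.5175   0.6425]
(I − A)⁻¹ = adj(I−A) / det(I−A) ≈
  [   1.2195     0.3659     0.0678]
  [   0.5691     1.5041     0.0316]
  [   0.8943     0.9350     1.1608]
Δx = (I − A)⁻¹ Δd with Δd having -100 in the Software component and 0 elsewhere.
So Δx_1 = L_13 · (-100), where L_13 = adj(I−A)_13 / det(I−A) = 0.0375 / 0.5535.
Δx_1 = 0.0375 × (-100) / 0.5535 = -3.75 / 0.5535 ≈ -6.78.

Δx_1 = -6.78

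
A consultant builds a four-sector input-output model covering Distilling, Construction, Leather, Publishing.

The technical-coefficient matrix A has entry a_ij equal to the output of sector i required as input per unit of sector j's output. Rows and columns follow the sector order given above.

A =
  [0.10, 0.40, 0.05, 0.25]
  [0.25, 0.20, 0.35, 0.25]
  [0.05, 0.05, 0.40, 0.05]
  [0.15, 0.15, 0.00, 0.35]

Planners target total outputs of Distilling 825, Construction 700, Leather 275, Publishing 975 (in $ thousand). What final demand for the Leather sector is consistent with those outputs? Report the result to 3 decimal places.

d_L = 40.000

I − A =
  [   0.90    -0.40    -0.05    -0.25]
  [  -0.25     0.80    -0.35    -0.25]
  [  -0.05    -0.05     0.60    -0.05]
  [  -0.15    -0.15     0.00     0.65]
d = (I − A) x:
  d_D = (+0.90)·825 + (-0.40)·700 + (-0.05)·275 + (-0.25)·975 = 205.000
  d_C = (-0.25)·825 + (+0.80)·700 + (-0.35)·275 + (-0.25)·975 = 13.750
  d_L = (-0.05)·825 + (-0.05)·700 + (+0.60)·275 + (-0.05)·975 = 40.000
  d_P = (-0.15)·825 + (-0.15)·700 + (+0.00)·275 + (+0.65)·975 = 405.000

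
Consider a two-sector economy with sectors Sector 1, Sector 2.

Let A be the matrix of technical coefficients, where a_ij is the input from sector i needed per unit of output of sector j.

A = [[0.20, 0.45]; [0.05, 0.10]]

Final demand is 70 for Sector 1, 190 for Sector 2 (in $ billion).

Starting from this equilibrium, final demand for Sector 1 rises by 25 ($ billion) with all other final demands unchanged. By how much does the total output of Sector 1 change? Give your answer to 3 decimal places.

I − A =
  [   0.80    -0.45]
  [  -0.05     0.90]
det(I−A) = (0.80)(0.90) − (-0.45)(-0.05) = 0.6975
adj(I−A) = [[0.90, 0.45], [0.05, 0.80]]
(I − A)⁻¹ = adj(I−A) / det(I−A) ≈
  [   1.2903     0.6452]
  [   0.0717     1.1470]
Δx = (I − A)⁻¹ Δd with Δd having +25 in the Sector 1 component and 0 elsewhere.
So Δx_1 = L_11 · (+25), where L_11 = adj(I−A)_11 / det(I−A) = 0.90 / 0.6975.
Δx_1 = 0.90 × (+25) / 0.6975 = 22.50 / 0.6975 ≈ 32.258.

Δx_1 = 32.258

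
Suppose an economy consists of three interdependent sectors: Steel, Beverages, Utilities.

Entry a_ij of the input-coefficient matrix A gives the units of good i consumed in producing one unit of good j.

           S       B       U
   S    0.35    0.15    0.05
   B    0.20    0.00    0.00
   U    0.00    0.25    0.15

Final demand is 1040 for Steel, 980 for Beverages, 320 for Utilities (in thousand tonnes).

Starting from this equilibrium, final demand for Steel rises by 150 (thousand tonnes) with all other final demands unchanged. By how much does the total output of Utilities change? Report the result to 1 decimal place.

I − A =
  [   0.65    -0.15    -0.05]
  [  -0.20     1.00     0.00]
  [   0.00    -0.25     0.85]
Cofactors of I−A, C_ij = (−1)^(i+j)·(minor ij) (rows/columns in the sector order above):
  C_11 = (1.00)(0.85) − (0.00)(-0.25) = 0.8500
  C_12 = −[(-0.20)(0.85) − (0.00)(0.00)] = 0.1700
  C_13 = (-0.20)(-0.25) − (1.00)(0.00) = 0.0500
  C_21 = −[(-0.15)(0.85) − (-0.05)(-0.25)] = 0.1400
  C_22 = (0.65)(0.85) − (-0.05)(0.00) = 0.5525
  C_23 = −[(0.65)(-0.25) − (-0.15)(0.00)] = 0.1625
  C_31 = (-0.15)(0.00) − (-0.05)(1.00) = 0.0500
  C_32 = −[(0.65)(0.00) − (-0.05)(-0.20)] = 0.0100
  C_33 = (0.65)(1.00) − (-0.15)(-0.20) = 0.6200
det(I−A) = Σ_j (I−A)_1j·C_1j = (0.65)(0.8500) + (-0.15)(0.1700) + (-0.05)(0.0500) = 0.5245
adj(I−A) = Cᵀ =
  [ 0.8500   0.1400   0.0500]
  [ 0.1700   0.5525   0.0100]
  [ 0.0500   0.1625   0.6200]
(I − A)⁻¹ = adj(I−A) / det(I−A) ≈
  [   1.6206     0.2669     0.0953]
  [   0.3241     1.0534     0.0191]
  [   0.0953     0.3098     1.1821]
Δx = (I − A)⁻¹ Δd with Δd having +150 in the Steel component and 0 elsewhere.
So Δx_U = L_US · (+150), where L_US = adj(I−A)_US / det(I−A) = 0.0500 / 0.5245.
Δx_U = 0.0500 × (+150) / 0.5245 = 7.50 / 0.5245 ≈ 14.3.

Δx_U = 14.3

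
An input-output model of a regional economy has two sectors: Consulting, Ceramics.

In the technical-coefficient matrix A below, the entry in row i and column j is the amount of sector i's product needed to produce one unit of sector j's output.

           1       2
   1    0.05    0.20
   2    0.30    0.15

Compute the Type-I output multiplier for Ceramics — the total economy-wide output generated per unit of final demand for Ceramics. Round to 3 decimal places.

I − A =
  [   0.95    -0.20]
  [  -0.30     0.85]
det(I−A) = (0.95)(0.85) − (-0.20)(-0.30) = 0.7475
adj(I−A) = [[0.85, 0.20], [0.30, 0.95]]
(I − A)⁻¹ = adj(I−A) / det(I−A) ≈
  [   1.1371     0.2676]
  [   0.4013     1.2709]
The output multiplier for sector j is the column-j sum of the Leontief inverse (I − A)⁻¹ = adj(I−A) / det(I−A).
Column 2 of adj(I−A): (0.20, 0.95); det(I−A) = 0.7475.
m_2 = (0.20 + 0.95) / 0.7475 = 1.15 / 0.7475 ≈ 1.538.

m_2 = 1.538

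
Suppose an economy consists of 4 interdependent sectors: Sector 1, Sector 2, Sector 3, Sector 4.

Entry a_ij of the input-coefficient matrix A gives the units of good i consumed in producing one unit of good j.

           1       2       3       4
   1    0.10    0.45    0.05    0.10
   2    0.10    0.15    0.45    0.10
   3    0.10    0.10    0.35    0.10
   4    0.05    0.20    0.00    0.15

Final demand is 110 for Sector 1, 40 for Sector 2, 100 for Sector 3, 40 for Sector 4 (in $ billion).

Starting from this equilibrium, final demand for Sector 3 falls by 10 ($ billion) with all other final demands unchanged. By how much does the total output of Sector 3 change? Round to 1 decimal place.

I − A =
  [   0.90    -0.45    -0.05    -0.10]
  [  -0.10     0.85    -0.45    -0.10]
  [  -0.10    -0.10     0.65    -0.10]
  [  -0.05    -0.20     0.00     0.85]
Compute the cofactors C_ij = (−1)^(i+j)·(3×3 minor ij) of I−A; the adjugate is their transpose:
adj(I−A) = Cᵀ =
  [ 0.409375   0.266875   0.216250   0.105000]
  [ 0.099000   0.489500   0.346500   0.110000]
  [ 0.085500   0.136500   0.585500   0.095000]
  [ 0.047375   0.130875   0.094250   0.402500]
det(I−A) = Σ_j (I−A)_1j·C_1j = (0.90)(0.409375) + (-0.45)(0.099000) + (-0.05)(0.085500) + (-0.10)(0.047375) = 0.314875
(I − A)⁻¹ = adj(I−A) / det(I−A) ≈
  [   1.3001     0.8476     0.6868     0.3335]
  [   0.3144     1.5546     1.1004     0.3493]
  [   0.2715     0.4335     1.8595     0.3017]
  [   0.1505     0.4156     0.2993     1.2783]
Δx = (I − A)⁻¹ Δd with Δd having -10 in the Sector 3 component and 0 elsewhere.
So Δx_3 = L_33 · (-10), where L_33 = adj(I−A)_33 / det(I−A) = 0.585500 / 0.314875.
Δx_3 = 0.585500 × (-10) / 0.314875 = -5.855 / 0.314875 ≈ -18.6.

Δx_3 = -18.6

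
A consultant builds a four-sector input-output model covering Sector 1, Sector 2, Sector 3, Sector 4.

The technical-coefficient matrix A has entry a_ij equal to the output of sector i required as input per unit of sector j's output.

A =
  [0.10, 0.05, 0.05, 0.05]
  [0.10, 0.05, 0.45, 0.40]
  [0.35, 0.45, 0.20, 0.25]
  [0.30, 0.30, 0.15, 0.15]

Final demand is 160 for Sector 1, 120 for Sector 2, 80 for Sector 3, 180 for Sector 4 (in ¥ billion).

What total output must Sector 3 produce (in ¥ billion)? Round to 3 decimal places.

I − A =
  [   0.90    -0.05    -0.05    -0.05]
  [  -0.10     0.95    -0.45    -0.40]
  [  -0.35    -0.45     0.80    -0.25]
  [  -0.30    -0.30    -0.15     0.85]
Compute the cofactors C_ij = (−1)^(i+j)·(3×3 minor ij) of I−A; the adjugate is their transpose:
adj(I−A) = Cᵀ =
  [ 0.281500   0.070375   0.070375   0.070375]
  [ 0.348875   0.545000   0.402500   0.395375]
  [ 0.411625   0.428875   0.592750   0.400375]
  [ 0.295125   0.292875   0.271500   0.471000]
det(I−A) = Σ_j (I−A)_1j·C_1j = (0.90)(0.281500) + (-0.05)(0.348875) + (-0.05)(0.411625) + (-0.05)(0.295125) = 0.20056875
(I − A)⁻¹ = adj(I−A) / det(I−A) ≈
  [   1.4035     0.3509     0.3509     0.3509]
  [   1.7394     2.7173     2.0068     1.9713]
  [   2.0523     2.1383     2.9553     1.9962]
  [   1.4714     1.4602     1.3537     2.3483]
x = (I − A)⁻¹ d = adj(I−A)·d / det(I−A), with det(I−A) = 0.20056875:
  x_1 = (0.281500·160 + 0.070375·120 + 0.070375·80 + 0.070375·180) / 0.20056875 = 71.7825 / 0.20056875 ≈ 357.895
  x_2 = (0.348875·160 + 0.545000·120 + 0.402500·80 + 0.395375·180) / 0.20056875 = 224.5875 / 0.20056875 ≈ 1119.753
  x_3 = (0.411625·160 + 0.428875·120 + 0.592750·80 + 0.400375·180) / 0.20056875 = 236.8125 / 0.20056875 ≈ 1180.705
  x_4 = (0.295125·160 + 0.292875·120 + 0.271500·80 + 0.471000·180) / 0.20056875 = 188.865 / 0.20056875 ≈ 941.647

x_3 = 1180.705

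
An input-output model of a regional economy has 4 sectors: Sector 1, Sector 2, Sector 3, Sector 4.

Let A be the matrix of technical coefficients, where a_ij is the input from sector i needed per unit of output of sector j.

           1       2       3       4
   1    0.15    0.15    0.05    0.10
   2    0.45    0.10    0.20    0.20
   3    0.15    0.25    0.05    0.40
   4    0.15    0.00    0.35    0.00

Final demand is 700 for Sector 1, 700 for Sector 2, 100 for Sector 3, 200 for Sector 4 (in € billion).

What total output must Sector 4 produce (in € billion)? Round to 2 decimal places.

x_4 = 795.19

I − A =
  [   0.85    -0.15    -0.05    -0.10]
  [  -0.45     0.90    -0.20    -0.20]
  [  -0.15    -0.25     0.95    -0.40]
  [  -0.15     0.00    -0.35     1.00]
Compute the cofactors C_ij = (−1)^(i+j)·(3×3 minor ij) of I−A; the adjugate is their transpose:
adj(I−A) = Cᵀ =
  [ 0.661500   0.142750   0.117000   0.141500]
  [ 0.445500   0.658500   0.266250   0.282750]
  [ 0.309000   0.240250   0.679500   0.350750]
  [ 0.207375   0.105500   0.255375   0.603250]
det(I−A) = Σ_j (I−A)_1j·C_1j = (0.85)(0.661500) + (-0.15)(0.445500) + (-0.05)(0.309000) + (-0.10)(0.207375) = 0.4592625
(I − A)⁻¹ = adj(I−A) / det(I−A) ≈
  [   1.4404     0.3108     0.2548     0.3081]
  [   0.9700     1.4338     0.5797     0.6157]
  [   0.6728     0.5231     1.4795     0.7637]
  [   0.4515     0.2297     0.5561     1.3135]
x = (I − A)⁻¹ d = adj(I−A)·d / det(I−A), with det(I−A) = 0.4592625:
  x_1 = (0.661500·700 + 0.142750·700 + 0.117000·100 + 0.141500·200) / 0.4592625 = 602.975 / 0.4592625 ≈ 1312.92
  x_2 = (0.445500·700 + 0.658500·700 + 0.266250·100 + 0.282750·200) / 0.4592625 = 855.975 / 0.4592625 ≈ 1863.80
  x_3 = (0.309000·700 + 0.240250·700 + 0.679500·100 + 0.350750·200) / 0.4592625 = 522.575 / 0.4592625 ≈ 1137.86
  x_4 = (0.207375·700 + 0.105500·700 + 0.255375·100 + 0.603250·200) / 0.4592625 = 365.20 / 0.4592625 ≈ 795.19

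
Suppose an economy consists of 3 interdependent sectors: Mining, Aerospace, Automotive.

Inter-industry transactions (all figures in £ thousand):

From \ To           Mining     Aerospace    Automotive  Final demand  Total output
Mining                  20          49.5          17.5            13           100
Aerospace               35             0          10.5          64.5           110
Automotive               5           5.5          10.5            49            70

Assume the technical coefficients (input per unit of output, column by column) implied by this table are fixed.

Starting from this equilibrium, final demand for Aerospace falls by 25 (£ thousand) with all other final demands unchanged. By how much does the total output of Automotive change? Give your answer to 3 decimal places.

Technical coefficients a_ij = z_ij / X_j:
  a_11 = 20/100 = 0.20, a_21 = 35/100 = 0.35, a_31 = 5/100 = 0.05
  a_12 = 49.5/110 = 0.45, a_22 = 0/110 = 0.00, a_32 = 5.5/110 = 0.05
  a_13 = 17.5/70 = 0.25, a_23 = 10.5/70 = 0.15, a_33 = 10.5/70 = 0.15
I − A =
  [   0.80    -0.45    -0.25]
  [  -0.35     1.00    -0.15]
  [  -0.05    -0.05     0.85]
Cofactors of I−A, C_ij = (−1)^(i+j)·(minor ij) (rows/columns in the sector order above):
  C_11 = (1.00)(0.85) − (-0.15)(-0.05) = 0.8425
  C_12 = −[(-0.35)(0.85) − (-0.15)(-0.05)] = 0.3050
  C_13 = (-0.35)(-0.05) − (1.00)(-0.05) = 0.0675
  C_21 = −[(-0.45)(0.85) − (-0.25)(-0.05)] = 0.3950
  C_22 = (0.80)(0.85) − (-0.25)(-0.05) = 0.6675
  C_23 = −[(0.80)(-0.05) − (-0.45)(-0.05)] = 0.0625
  C_31 = (-0.45)(-0.15) − (-0.25)(1.00) = 0.3175
  C_32 = −[(0.80)(-0.15) − (-0.25)(-0.35)] = 0.2075
  C_33 = (0.80)(1.00) − (-0.45)(-0.35) = 0.6425
det(I−A) = Σ_j (I−A)_1j·C_1j = (0.80)(0.8425) + (-0.45)(0.3050) + (-0.25)(0.0675) = 0.519875
adj(I−A) = Cᵀ =
  [ 0.8425   0.3950   0.3175]
  [ 0.3050   0.6675   0.2075]
  [ 0.0675   0.0625   0.6425]
(I − A)⁻¹ = adj(I−A) / det(I−A) ≈
  [   1.6206     0.7598     0.6107]
  [   0.5867     1.2840     0.3991]
  [   0.1298     0.1202     1.2359]
Δx = (I − A)⁻¹ Δd with Δd having -25 in the Aerospace component and 0 elsewhere.
So Δx_3 = L_32 · (-25), where L_32 = adj(I−A)_32 / det(I−A) = 0.0625 / 0.519875.
Δx_3 = 0.0625 × (-25) / 0.519875 = -1.5625 / 0.519875 ≈ -3.006.

Δx_3 = -3.006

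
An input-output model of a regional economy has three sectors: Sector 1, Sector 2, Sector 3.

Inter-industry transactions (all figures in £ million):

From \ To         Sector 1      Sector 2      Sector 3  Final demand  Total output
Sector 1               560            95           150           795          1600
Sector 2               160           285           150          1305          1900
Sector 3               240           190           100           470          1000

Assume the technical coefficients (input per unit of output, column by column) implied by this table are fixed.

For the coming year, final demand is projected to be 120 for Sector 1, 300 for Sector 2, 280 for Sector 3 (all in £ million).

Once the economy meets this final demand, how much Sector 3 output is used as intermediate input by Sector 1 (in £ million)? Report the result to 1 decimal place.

z_31 = 47.4

Technical coefficients a_ij = z_ij / X_j:
  a_11 = 560/1600 = 0.35, a_21 = 160/1600 = 0.10, a_31 = 240/1600 = 0.15
  a_12 = 95/1900 = 0.05, a_22 = 285/1900 = 0.15, a_32 = 190/1900 = 0.10
  a_13 = 150/1000 = 0.15, a_23 = 150/1000 = 0.15, a_33 = 100/1000 = 0.10
I − A =
  [   0.65    -0.05    -0.15]
  [  -0.10     0.85    -0.15]
  [  -0.15    -0.10     0.90]
Cofactors of I−A, C_ij = (−1)^(i+j)·(minor ij) (rows/columns in the sector order above):
  C_11 = (0.85)(0.90) − (-0.15)(-0.10) = 0.7500
  C_12 = −[(-0.10)(0.90) − (-0.15)(-0.15)] = 0.1125
  C_13 = (-0.10)(-0.10) − (0.85)(-0.15) = 0.1375
  C_21 = −[(-0.05)(0.90) − (-0.15)(-0.10)] = 0.0600
  C_22 = (0.65)(0.90) − (-0.15)(-0.15) = 0.5625
  C_23 = −[(0.65)(-0.10) − (-0.05)(-0.15)] = 0.0725
  C_31 = (-0.05)(-0.15) − (-0.15)(0.85) = 0.1350
  C_32 = −[(0.65)(-0.15) − (-0.15)(-0.10)] = 0.1125
  C_33 = (0.65)(0.85) − (-0.05)(-0.10) = 0.5475
det(I−A) = Σ_j (I−A)_1j·C_1j = (0.65)(0.7500) + (-0.05)(0.1125) + (-0.15)(0.1375) = 0.46125
adj(I−A) = Cᵀ =
  [ 0.7500   0.0600   0.1350]
  [ 0.1125   0.5625   0.1125]
  [ 0.1375   0.0725   0.5475]
(I − A)⁻¹ = adj(I−A) / det(I−A) ≈
  [   1.6260     0.1301     0.2927]
  [   0.2439     1.2195     0.2439]
  [   0.2981     0.1572     1.1870]
First solve x = (I − A)⁻¹ d = adj(I−A)·d / det(I−A); in particular x_1 = (0.7500·120 + 0.0600·300 + 0.1350·280) / 0.46125 = 145.80 / 0.46125 ≈ 316.098.
Intermediate flow from 3 to 1: z_31 = a_31 · x_1 = 0.15 × 145.80 / 0.46125 = 21.87 / 0.46125 ≈ 47.4.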